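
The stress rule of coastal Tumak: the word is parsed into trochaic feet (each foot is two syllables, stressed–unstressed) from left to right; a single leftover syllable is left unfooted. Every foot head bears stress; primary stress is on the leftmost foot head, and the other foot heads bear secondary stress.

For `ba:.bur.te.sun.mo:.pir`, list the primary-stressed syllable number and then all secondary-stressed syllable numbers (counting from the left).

primary 1, secondary 3, 5

Parse left to right into trochaic (ˈσσ) feet: (ˈba:.bur) (ˈte.sun) (ˈmo:.pir).
Foot heads (stressed positions): 1, 3, 5.
End Rule Leftmost: primary stress on the leftmost head = syllable 1.
Secondary stress on 3, 5: ˈba:.bur.ˌte.sun.ˌmo:.pir.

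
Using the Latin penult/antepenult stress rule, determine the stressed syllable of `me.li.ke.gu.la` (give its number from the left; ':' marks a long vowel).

3

Classical Latin: stress the penult if heavy (long vowel or closed), else the antepenult.
Weights: 3 ke L, 4 gu L, 5 la L.
The penult (syllable 4, gu) is light, so stress falls on the antepenult (syllable 3, ke).
Stress on syllable 3: me.li.ˈke.gu.la.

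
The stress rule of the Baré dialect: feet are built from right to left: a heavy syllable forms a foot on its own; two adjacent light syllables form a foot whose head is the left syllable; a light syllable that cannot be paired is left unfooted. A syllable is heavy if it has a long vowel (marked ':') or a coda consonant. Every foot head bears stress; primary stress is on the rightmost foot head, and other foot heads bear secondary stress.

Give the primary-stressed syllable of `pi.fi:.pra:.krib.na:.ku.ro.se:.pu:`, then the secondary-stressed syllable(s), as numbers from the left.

primary 9, secondary 2, 3, 4, 5, 6, 8

Weights: 1 pi L, 2 fi: H, 3 pra: H, 4 krib H, 5 na: H, 6 ku L, 7 ro L, 8 se: H, 9 pu: H.
Parse right to left (heavy = foot alone; LL = one foot; stranded L unfooted): pi (ˈfi:) (ˈpra:) (ˈkrib) (ˈna:) (ˈku.ro) (ˈse:) (ˈpu:).
Foot heads: 2, 3, 4, 5, 6, 8, 9.
Primary stress on the rightmost head = syllable 9.
Secondary stress on 2, 3, 4, 5, 6, 8: pi.ˌfi:.ˌpra:.ˌkrib.ˌna:.ˌku.ro.ˌse:.ˈpu:.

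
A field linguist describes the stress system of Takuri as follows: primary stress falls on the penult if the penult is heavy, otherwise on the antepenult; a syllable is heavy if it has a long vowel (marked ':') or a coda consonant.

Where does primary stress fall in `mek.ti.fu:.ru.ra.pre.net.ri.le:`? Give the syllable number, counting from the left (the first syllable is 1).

Weights: 7 net H, 8 ri L, 9 le: H.
The penult (syllable 8, ri) is light, so stress falls on the antepenult (syllable 7, net).
Primary stress: syllable 7 → mek.ti.fu:.ru.ra.pre.ˈnet.ri.le:.

7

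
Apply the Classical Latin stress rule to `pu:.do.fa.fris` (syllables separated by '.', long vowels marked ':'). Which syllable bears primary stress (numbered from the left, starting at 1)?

Classical Latin: stress the penult if heavy (long vowel or closed), else the antepenult.
Weights: 2 do L, 3 fa L, 4 fris H.
The penult (syllable 3, fa) is light, so stress falls on the antepenult (syllable 2, do).
Stress on syllable 2: pu:.ˈdo.fa.fris.

2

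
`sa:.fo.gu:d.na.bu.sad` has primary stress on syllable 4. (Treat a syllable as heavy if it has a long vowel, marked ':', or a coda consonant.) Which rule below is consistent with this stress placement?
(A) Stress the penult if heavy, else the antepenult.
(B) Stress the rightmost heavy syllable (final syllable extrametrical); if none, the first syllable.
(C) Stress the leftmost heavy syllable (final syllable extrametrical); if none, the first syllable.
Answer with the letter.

Rule A → syllable 4 ✓.
Rule B → syllable 3 (observed: 4).
Rule C → syllable 1 (observed: 4).

A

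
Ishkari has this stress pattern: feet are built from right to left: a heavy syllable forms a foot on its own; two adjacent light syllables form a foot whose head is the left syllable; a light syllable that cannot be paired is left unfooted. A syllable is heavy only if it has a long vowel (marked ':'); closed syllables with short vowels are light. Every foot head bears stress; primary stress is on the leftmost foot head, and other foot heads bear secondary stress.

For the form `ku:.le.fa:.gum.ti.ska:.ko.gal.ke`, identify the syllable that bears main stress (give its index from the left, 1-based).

1

Weights: 1 ku: H, 2 le L, 3 fa: H, 4 gum L, 5 ti L, 6 ska: H, 7 ko L, 8 gal L, 9 ke L.
Parse right to left (heavy = foot alone; LL = one foot; stranded L unfooted): (ˈku:) le (ˈfa:) (ˈgum.ti) (ˈska:) ko (ˈgal.ke).
Foot heads: 1, 3, 4, 6, 8.
Primary stress on the leftmost head = syllable 1.
Primary stress: syllable 1 → ˈku:.le.fa:.gum.ti.ska:.ko.gal.ke.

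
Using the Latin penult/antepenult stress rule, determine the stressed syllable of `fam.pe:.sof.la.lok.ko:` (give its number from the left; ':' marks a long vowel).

5

Classical Latin: stress the penult if heavy (long vowel or closed), else the antepenult.
Weights: 4 la L, 5 lok H, 6 ko: H.
The penult (syllable 5, lok) is heavy, so it takes stress.
Stress on syllable 5: fam.pe:.sof.la.ˈlok.ko:.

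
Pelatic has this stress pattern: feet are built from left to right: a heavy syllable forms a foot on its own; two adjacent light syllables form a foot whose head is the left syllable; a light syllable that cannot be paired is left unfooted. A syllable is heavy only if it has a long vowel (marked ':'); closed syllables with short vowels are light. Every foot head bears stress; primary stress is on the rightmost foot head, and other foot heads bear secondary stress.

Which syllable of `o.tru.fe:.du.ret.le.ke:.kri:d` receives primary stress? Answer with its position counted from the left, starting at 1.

8

Weights: 1 o L, 2 tru L, 3 fe: H, 4 du L, 5 ret L, 6 le L, 7 ke: H, 8 kri:d H.
Parse left to right (heavy = foot alone; LL = one foot; stranded L unfooted): (ˈo.tru) (ˈfe:) (ˈdu.ret) le (ˈke:) (ˈkri:d).
Foot heads: 1, 3, 4, 7, 8.
Primary stress on the rightmost head = syllable 8.
Primary stress: syllable 8 → o.tru.fe:.du.ret.le.ke:.ˈkri:d.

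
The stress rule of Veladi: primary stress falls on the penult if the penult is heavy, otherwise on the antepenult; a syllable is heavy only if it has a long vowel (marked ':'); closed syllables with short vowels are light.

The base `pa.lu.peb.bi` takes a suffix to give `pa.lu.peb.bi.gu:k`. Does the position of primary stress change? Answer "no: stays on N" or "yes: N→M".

Base `pa.lu.peb.bi` (4 syllables):
  Weights: 2 lu L, 3 peb L, 4 bi L.
  The penult (syllable 3, peb) is light, so stress falls on the antepenult (syllable 2, lu).
  → primary stress on syllable 2.
Suffixed `pa.lu.peb.bi.gu:k` (5 syllables):
  Weights: 3 peb L, 4 bi L, 5 gu:k H.
  The penult (syllable 4, bi) is light, so stress falls on the antepenult (syllable 3, peb).
  → primary stress on syllable 3.

yes: 2→3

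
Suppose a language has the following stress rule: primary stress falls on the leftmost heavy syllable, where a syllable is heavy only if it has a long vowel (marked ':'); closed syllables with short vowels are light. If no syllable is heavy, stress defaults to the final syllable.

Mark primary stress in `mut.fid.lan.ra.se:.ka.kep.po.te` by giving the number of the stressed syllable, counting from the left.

Weights: 1 mut L, 2 fid L, 3 lan L, 4 ra L, 5 se: H, 6 ka L, 7 kep L, 8 po L, 9 te L.
Heavy syllables in the domain: 5. The leftmost is syllable 5 (se:).
Primary stress: syllable 5 → mut.fid.lan.ra.ˈse:.ka.kep.po.te.

5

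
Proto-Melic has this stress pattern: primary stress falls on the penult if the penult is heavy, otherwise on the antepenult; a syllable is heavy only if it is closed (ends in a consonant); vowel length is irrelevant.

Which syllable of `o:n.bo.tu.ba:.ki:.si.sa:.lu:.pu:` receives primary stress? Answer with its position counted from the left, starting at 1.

7

Weights: 7 sa: L, 8 lu: L, 9 pu: L.
The penult (syllable 8, lu:) is light, so stress falls on the antepenult (syllable 7, sa:).
Primary stress: syllable 7 → o:n.bo.tu.ba:.ki:.si.ˈsa:.lu:.pu:.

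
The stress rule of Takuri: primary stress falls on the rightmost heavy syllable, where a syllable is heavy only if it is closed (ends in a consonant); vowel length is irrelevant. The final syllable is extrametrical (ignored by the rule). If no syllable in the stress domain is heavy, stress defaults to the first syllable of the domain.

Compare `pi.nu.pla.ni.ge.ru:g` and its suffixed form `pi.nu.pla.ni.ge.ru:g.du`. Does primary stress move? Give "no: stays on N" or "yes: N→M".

Base `pi.nu.pla.ni.ge.ru:g` (6 syllables):
  The final syllable (6, ru:g) is extrametrical; the stress domain is syllables 1–5.
  Weights: 1 pi L, 2 nu L, 3 pla L, 4 ni L, 5 ge L.
  No heavy syllable in the domain; default to the first syllable of the domain = syllable 1.
  → primary stress on syllable 1.
Suffixed `pi.nu.pla.ni.ge.ru:g.du` (7 syllables):
  The final syllable (7, du) is extrametrical; the stress domain is syllables 1–6.
  Weights: 1 pi L, 2 nu L, 3 pla L, 4 ni L, 5 ge L, 6 ru:g H.
  Heavy syllables in the domain: 6. The rightmost is syllable 6 (ru:g).
  → primary stress on syllable 6.

yes: 1→6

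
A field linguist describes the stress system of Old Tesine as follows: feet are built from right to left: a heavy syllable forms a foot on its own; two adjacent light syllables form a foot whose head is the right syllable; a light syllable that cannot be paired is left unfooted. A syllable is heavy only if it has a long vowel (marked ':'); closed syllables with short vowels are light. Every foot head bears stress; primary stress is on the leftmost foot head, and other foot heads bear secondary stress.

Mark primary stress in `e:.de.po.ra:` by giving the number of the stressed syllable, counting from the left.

1

Weights: 1 e: H, 2 de L, 3 po L, 4 ra: H.
Parse right to left (heavy = foot alone; LL = one foot; stranded L unfooted): (ˈe:) (de.ˈpo) (ˈra:).
Foot heads: 1, 3, 4.
Primary stress on the leftmost head = syllable 1.
Primary stress: syllable 1 → ˈe:.de.po.ra:.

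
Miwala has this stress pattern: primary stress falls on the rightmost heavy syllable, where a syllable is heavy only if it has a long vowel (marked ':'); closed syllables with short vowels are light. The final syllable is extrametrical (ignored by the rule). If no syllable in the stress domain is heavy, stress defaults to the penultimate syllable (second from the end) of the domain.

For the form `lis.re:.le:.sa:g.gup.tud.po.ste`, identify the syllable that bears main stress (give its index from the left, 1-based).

4

The final syllable (8, ste) is extrametrical; the stress domain is syllables 1–7.
Weights: 1 lis L, 2 re: H, 3 le: H, 4 sa:g H, 5 gup L, 6 tud L, 7 po L.
Heavy syllables in the domain: 2, 3, 4. The rightmost is syllable 4 (sa:g).
Primary stress: syllable 4 → lis.re:.le:.ˈsa:g.gup.tud.po.ste.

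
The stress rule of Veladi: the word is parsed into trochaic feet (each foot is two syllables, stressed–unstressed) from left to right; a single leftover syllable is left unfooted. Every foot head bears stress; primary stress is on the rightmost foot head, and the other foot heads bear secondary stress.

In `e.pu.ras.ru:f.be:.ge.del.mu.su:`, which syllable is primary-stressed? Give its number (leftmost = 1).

7

Parse left to right into trochaic (ˈσσ) feet: (ˈe.pu) (ˈras.ru:f) (ˈbe:.ge) (ˈdel.mu) su:. Syllable 9 is left unfooted.
Foot heads (stressed positions): 1, 3, 5, 7.
End Rule Rightmost: primary stress on the rightmost head = syllable 7.
Primary stress: syllable 7 → e.pu.ras.ru:f.be:.ge.ˈdel.mu.su:.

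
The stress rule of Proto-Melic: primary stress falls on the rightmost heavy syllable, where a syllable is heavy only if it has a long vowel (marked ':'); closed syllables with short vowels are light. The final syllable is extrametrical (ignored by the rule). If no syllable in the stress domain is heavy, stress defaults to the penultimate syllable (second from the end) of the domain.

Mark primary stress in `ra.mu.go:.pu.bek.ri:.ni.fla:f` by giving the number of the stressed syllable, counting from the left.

The final syllable (8, fla:f) is extrametrical; the stress domain is syllables 1–7.
Weights: 1 ra L, 2 mu L, 3 go: H, 4 pu L, 5 bek L, 6 ri: H, 7 ni L.
Heavy syllables in the domain: 3, 6. The rightmost is syllable 6 (ri:).
Primary stress: syllable 6 → ra.mu.go:.pu.bek.ˈri:.ni.fla:f.

6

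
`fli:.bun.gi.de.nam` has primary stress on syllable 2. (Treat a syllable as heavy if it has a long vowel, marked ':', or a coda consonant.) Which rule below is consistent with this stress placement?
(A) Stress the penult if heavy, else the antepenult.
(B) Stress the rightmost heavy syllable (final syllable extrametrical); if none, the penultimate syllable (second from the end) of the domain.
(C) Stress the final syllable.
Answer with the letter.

B

Rule A → syllable 3 (observed: 2).
Rule B → syllable 2 ✓.
Rule C → syllable 5 (observed: 2).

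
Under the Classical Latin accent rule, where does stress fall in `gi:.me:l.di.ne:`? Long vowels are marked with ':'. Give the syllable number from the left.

Classical Latin: stress the penult if heavy (long vowel or closed), else the antepenult.
Weights: 2 me:l H, 3 di L, 4 ne: H.
The penult (syllable 3, di) is light, so stress falls on the antepenult (syllable 2, me:l).
Stress on syllable 2: gi:.ˈme:l.di.ne:.

2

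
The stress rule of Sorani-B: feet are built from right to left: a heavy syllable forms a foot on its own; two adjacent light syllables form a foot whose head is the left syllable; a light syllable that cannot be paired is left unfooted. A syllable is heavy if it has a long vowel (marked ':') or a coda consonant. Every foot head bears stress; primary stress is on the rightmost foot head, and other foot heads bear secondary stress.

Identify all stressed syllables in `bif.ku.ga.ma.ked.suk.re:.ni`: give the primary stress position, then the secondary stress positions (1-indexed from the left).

primary 7, secondary 1, 3, 5, 6

Weights: 1 bif H, 2 ku L, 3 ga L, 4 ma L, 5 ked H, 6 suk H, 7 re: H, 8 ni L.
Parse right to left (heavy = foot alone; LL = one foot; stranded L unfooted): (ˈbif) ku (ˈga.ma) (ˈked) (ˈsuk) (ˈre:) ni.
Foot heads: 1, 3, 5, 6, 7.
Primary stress on the rightmost head = syllable 7.
Secondary stress on 1, 3, 5, 6: ˌbif.ku.ˌga.ma.ˌked.ˌsuk.ˈre:.ni.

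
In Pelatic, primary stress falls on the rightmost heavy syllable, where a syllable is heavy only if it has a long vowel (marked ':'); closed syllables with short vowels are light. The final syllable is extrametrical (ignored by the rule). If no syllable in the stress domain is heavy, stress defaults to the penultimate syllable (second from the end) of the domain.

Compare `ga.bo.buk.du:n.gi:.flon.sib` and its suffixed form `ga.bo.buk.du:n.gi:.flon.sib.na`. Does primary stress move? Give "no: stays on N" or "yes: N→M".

no: stays on 5

Base `ga.bo.buk.du:n.gi:.flon.sib` (7 syllables):
  The final syllable (7, sib) is extrametrical; the stress domain is syllables 1–6.
  Weights: 1 ga L, 2 bo L, 3 buk L, 4 du:n H, 5 gi: H, 6 flon L.
  Heavy syllables in the domain: 4, 5. The rightmost is syllable 5 (gi:).
  → primary stress on syllable 5.
Suffixed `ga.bo.buk.du:n.gi:.flon.sib.na` (8 syllables):
  The final syllable (8, na) is extrametrical; the stress domain is syllables 1–7.
  Weights: 1 ga L, 2 bo L, 3 buk L, 4 du:n H, 5 gi: H, 6 flon L, 7 sib L.
  Heavy syllables in the domain: 4, 5. The rightmost is syllable 5 (gi:).
  → primary stress on syllable 5.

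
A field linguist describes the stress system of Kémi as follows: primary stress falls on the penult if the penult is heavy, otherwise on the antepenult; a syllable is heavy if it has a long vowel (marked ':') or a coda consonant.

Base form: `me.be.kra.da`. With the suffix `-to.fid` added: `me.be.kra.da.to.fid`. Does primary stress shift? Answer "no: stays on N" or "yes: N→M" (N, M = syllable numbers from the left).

yes: 2→4

Base `me.be.kra.da` (4 syllables):
  Weights: 2 be L, 3 kra L, 4 da L.
  The penult (syllable 3, kra) is light, so stress falls on the antepenult (syllable 2, be).
  → primary stress on syllable 2.
Suffixed `me.be.kra.da.to.fid` (6 syllables):
  Weights: 4 da L, 5 to L, 6 fid H.
  The penult (syllable 5, to) is light, so stress falls on the antepenult (syllable 4, da).
  → primary stress on syllable 4.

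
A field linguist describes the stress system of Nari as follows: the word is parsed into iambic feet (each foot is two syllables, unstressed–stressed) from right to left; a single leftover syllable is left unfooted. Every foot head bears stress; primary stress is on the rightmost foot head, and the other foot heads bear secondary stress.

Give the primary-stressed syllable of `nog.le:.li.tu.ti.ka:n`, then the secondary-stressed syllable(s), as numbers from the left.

Parse right to left into iambic (σˈσ) feet: (nog.ˈle:) (li.ˈtu) (ti.ˈka:n).
Foot heads (stressed positions): 2, 4, 6.
End Rule Rightmost: primary stress on the rightmost head = syllable 6.
Secondary stress on 2, 4: nog.ˌle:.li.ˌtu.ti.ˈka:n.

primary 6, secondary 2, 4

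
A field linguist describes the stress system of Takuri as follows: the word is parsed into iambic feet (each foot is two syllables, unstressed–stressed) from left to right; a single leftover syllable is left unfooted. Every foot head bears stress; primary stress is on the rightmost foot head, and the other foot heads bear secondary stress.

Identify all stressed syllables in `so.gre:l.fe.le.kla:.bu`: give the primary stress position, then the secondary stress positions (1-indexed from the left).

Parse left to right into iambic (σˈσ) feet: (so.ˈgre:l) (fe.ˈle) (kla:.ˈbu).
Foot heads (stressed positions): 2, 4, 6.
End Rule Rightmost: primary stress on the rightmost head = syllable 6.
Secondary stress on 2, 4: so.ˌgre:l.fe.ˌle.kla:.ˈbu.

primary 6, secondary 2, 4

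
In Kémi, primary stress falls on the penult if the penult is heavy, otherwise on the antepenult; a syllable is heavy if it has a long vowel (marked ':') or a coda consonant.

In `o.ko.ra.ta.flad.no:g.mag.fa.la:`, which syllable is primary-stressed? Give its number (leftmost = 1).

Weights: 7 mag H, 8 fa L, 9 la: H.
The penult (syllable 8, fa) is light, so stress falls on the antepenult (syllable 7, mag).
Primary stress: syllable 7 → o.ko.ra.ta.flad.no:g.ˈmag.fa.la:.

7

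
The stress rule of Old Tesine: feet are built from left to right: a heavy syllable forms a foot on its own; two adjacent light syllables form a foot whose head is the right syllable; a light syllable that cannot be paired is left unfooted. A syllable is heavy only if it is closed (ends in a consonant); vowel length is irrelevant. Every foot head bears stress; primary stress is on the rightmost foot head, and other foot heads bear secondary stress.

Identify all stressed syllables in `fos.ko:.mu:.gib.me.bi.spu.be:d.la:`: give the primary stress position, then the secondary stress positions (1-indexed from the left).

primary 8, secondary 1, 3, 4, 6

Weights: 1 fos H, 2 ko: L, 3 mu: L, 4 gib H, 5 me L, 6 bi L, 7 spu L, 8 be:d H, 9 la: L.
Parse left to right (heavy = foot alone; LL = one foot; stranded L unfooted): (ˈfos) (ko:.ˈmu:) (ˈgib) (me.ˈbi) spu (ˈbe:d) la:.
Foot heads: 1, 3, 4, 6, 8.
Primary stress on the rightmost head = syllable 8.
Secondary stress on 1, 3, 4, 6: ˌfos.ko:.ˌmu:.ˌgib.me.ˌbi.spu.ˈbe:d.la:.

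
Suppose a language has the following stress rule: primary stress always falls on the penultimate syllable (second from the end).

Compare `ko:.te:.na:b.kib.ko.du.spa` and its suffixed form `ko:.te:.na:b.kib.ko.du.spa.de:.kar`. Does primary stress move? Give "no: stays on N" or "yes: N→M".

Base `ko:.te:.na:b.kib.ko.du.spa` (7 syllables):
  The word has 7 syllables; the penultimate syllable (second from the end) is syllable 6 (du).
  → primary stress on syllable 6.
Suffixed `ko:.te:.na:b.kib.ko.du.spa.de:.kar` (9 syllables):
  The word has 9 syllables; the penultimate syllable (second from the end) is syllable 8 (de:).
  → primary stress on syllable 8.

yes: 6→8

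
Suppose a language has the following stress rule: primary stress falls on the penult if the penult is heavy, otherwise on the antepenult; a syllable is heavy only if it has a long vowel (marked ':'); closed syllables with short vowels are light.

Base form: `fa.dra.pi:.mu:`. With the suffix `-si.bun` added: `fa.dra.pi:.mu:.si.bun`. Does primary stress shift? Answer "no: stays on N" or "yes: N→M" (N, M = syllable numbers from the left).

Base `fa.dra.pi:.mu:` (4 syllables):
  Weights: 2 dra L, 3 pi: H, 4 mu: H.
  The penult (syllable 3, pi:) is heavy, so it takes stress.
  → primary stress on syllable 3.
Suffixed `fa.dra.pi:.mu:.si.bun` (6 syllables):
  Weights: 4 mu: H, 5 si L, 6 bun L.
  The penult (syllable 5, si) is light, so stress falls on the antepenult (syllable 4, mu:).
  → primary stress on syllable 4.

yes: 3→4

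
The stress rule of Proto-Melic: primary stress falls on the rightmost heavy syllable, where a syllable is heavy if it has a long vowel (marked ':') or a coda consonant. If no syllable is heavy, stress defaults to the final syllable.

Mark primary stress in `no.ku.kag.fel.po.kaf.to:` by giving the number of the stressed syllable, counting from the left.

Weights: 1 no L, 2 ku L, 3 kag H, 4 fel H, 5 po L, 6 kaf H, 7 to: H.
Heavy syllables in the domain: 3, 4, 6, 7. The rightmost is syllable 7 (to:).
Primary stress: syllable 7 → no.ku.kag.fel.po.kaf.ˈto:.

7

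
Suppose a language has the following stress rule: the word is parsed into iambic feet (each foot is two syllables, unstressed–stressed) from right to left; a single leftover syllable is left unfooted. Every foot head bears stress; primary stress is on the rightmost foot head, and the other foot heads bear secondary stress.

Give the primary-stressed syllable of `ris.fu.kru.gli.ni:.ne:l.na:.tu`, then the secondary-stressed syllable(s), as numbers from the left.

Parse right to left into iambic (σˈσ) feet: (ris.ˈfu) (kru.ˈgli) (ni:.ˈne:l) (na:.ˈtu).
Foot heads (stressed positions): 2, 4, 6, 8.
End Rule Rightmost: primary stress on the rightmost head = syllable 8.
Secondary stress on 2, 4, 6: ris.ˌfu.kru.ˌgli.ni:.ˌne:l.na:.ˈtu.

primary 8, secondary 2, 4, 6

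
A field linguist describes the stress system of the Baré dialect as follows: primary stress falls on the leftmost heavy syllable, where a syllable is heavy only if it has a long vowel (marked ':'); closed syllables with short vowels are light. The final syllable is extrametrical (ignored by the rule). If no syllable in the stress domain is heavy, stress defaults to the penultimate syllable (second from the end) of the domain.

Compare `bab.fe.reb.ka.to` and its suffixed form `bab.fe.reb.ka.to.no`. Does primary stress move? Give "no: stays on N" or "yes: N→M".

Base `bab.fe.reb.ka.to` (5 syllables):
  The final syllable (5, to) is extrametrical; the stress domain is syllables 1–4.
  Weights: 1 bab L, 2 fe L, 3 reb L, 4 ka L.
  No heavy syllable in the domain; default to the penultimate syllable (second from the end) of the domain = syllable 3.
  → primary stress on syllable 3.
Suffixed `bab.fe.reb.ka.to.no` (6 syllables):
  The final syllable (6, no) is extrametrical; the stress domain is syllables 1–5.
  Weights: 1 bab L, 2 fe L, 3 reb L, 4 ka L, 5 to L.
  No heavy syllable in the domain; default to the penultimate syllable (second from the end) of the domain = syllable 4.
  → primary stress on syllable 4.

yes: 3→4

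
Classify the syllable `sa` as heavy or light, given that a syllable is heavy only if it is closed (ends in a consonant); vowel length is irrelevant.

light

`sa`: short vowel, open (no coda). Open (no coda) → light.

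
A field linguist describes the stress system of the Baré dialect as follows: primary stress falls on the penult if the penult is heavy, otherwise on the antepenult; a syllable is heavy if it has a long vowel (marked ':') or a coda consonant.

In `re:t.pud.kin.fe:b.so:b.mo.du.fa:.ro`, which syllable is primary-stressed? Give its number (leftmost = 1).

Weights: 7 du L, 8 fa: H, 9 ro L.
The penult (syllable 8, fa:) is heavy, so it takes stress.
Primary stress: syllable 8 → re:t.pud.kin.fe:b.so:b.mo.du.ˈfa:.ro.

8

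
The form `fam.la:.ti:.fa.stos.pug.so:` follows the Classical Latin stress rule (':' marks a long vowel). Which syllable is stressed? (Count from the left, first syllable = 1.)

6

Classical Latin: stress the penult if heavy (long vowel or closed), else the antepenult.
Weights: 5 stos H, 6 pug H, 7 so: H.
The penult (syllable 6, pug) is heavy, so it takes stress.
Stress on syllable 6: fam.la:.ti:.fa.stos.ˈpug.so:.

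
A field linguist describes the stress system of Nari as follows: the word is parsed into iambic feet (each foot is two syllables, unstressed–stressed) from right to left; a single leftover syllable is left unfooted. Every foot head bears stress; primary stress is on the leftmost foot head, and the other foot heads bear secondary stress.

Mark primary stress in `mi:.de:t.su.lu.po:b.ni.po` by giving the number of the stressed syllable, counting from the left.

3

Parse right to left into iambic (σˈσ) feet: mi: (de:t.ˈsu) (lu.ˈpo:b) (ni.ˈpo). Syllable 1 is left unfooted.
Foot heads (stressed positions): 3, 5, 7.
End Rule Leftmost: primary stress on the leftmost head = syllable 3.
Primary stress: syllable 3 → mi:.de:t.ˈsu.lu.po:b.ni.po.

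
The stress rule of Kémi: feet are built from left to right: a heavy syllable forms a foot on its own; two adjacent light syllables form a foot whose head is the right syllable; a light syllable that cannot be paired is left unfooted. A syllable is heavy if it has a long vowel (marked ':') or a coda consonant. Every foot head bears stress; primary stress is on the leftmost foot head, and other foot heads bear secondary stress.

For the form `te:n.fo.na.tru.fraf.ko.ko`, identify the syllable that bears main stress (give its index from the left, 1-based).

1

Weights: 1 te:n H, 2 fo L, 3 na L, 4 tru L, 5 fraf H, 6 ko L, 7 ko L.
Parse left to right (heavy = foot alone; LL = one foot; stranded L unfooted): (ˈte:n) (fo.ˈna) tru (ˈfraf) (ko.ˈko).
Foot heads: 1, 3, 5, 7.
Primary stress on the leftmost head = syllable 1.
Primary stress: syllable 1 → ˈte:n.fo.na.tru.fraf.ko.ko.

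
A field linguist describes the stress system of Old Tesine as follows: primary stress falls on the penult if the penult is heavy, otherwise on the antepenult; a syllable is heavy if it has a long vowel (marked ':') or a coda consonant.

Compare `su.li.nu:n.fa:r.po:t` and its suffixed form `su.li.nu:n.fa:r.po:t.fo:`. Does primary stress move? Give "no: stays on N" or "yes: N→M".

Base `su.li.nu:n.fa:r.po:t` (5 syllables):
  Weights: 3 nu:n H, 4 fa:r H, 5 po:t H.
  The penult (syllable 4, fa:r) is heavy, so it takes stress.
  → primary stress on syllable 4.
Suffixed `su.li.nu:n.fa:r.po:t.fo:` (6 syllables):
  Weights: 4 fa:r H, 5 po:t H, 6 fo: H.
  The penult (syllable 5, po:t) is heavy, so it takes stress.
  → primary stress on syllable 5.

yes: 4→5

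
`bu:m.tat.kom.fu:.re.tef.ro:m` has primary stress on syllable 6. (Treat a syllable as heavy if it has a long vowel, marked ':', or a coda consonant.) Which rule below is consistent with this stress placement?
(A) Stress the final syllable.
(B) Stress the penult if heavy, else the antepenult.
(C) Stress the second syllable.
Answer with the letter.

Rule A → syllable 7 (observed: 6).
Rule B → syllable 6 ✓.
Rule C → syllable 2 (observed: 6).

B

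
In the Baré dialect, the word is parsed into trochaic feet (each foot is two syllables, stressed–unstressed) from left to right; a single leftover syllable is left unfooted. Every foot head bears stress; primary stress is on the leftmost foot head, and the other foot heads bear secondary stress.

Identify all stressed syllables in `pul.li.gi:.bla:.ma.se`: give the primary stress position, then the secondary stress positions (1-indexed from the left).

Parse left to right into trochaic (ˈσσ) feet: (ˈpul.li) (ˈgi:.bla:) (ˈma.se).
Foot heads (stressed positions): 1, 3, 5.
End Rule Leftmost: primary stress on the leftmost head = syllable 1.
Secondary stress on 3, 5: ˈpul.li.ˌgi:.bla:.ˌma.se.

primary 1, secondary 3, 5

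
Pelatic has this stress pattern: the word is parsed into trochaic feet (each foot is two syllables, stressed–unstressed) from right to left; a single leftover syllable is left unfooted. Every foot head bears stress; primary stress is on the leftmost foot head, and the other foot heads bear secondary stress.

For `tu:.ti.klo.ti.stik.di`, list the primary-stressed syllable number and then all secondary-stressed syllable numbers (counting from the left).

Parse right to left into trochaic (ˈσσ) feet: (ˈtu:.ti) (ˈklo.ti) (ˈstik.di).
Foot heads (stressed positions): 1, 3, 5.
End Rule Leftmost: primary stress on the leftmost head = syllable 1.
Secondary stress on 3, 5: ˈtu:.ti.ˌklo.ti.ˌstik.di.

primary 1, secondary 3, 5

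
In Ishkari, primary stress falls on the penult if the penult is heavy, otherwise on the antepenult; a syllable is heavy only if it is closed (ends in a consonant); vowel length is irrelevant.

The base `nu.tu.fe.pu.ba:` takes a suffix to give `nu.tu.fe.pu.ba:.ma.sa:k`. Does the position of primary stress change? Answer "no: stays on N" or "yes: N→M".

Base `nu.tu.fe.pu.ba:` (5 syllables):
  Weights: 3 fe L, 4 pu L, 5 ba: L.
  The penult (syllable 4, pu) is light, so stress falls on the antepenult (syllable 3, fe).
  → primary stress on syllable 3.
Suffixed `nu.tu.fe.pu.ba:.ma.sa:k` (7 syllables):
  Weights: 5 ba: L, 6 ma L, 7 sa:k H.
  The penult (syllable 6, ma) is light, so stress falls on the antepenult (syllable 5, ba:).
  → primary stress on syllable 5.

yes: 3→5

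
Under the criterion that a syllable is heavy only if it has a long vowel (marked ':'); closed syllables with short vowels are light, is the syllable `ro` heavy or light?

`ro`: short vowel, open (no coda). Short vowel → light.

light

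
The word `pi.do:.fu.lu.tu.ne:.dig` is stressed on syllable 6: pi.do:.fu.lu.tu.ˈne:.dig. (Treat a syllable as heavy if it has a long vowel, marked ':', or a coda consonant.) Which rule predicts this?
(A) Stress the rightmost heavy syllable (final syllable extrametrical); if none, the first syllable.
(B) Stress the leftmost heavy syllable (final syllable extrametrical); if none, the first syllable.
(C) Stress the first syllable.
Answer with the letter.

Rule A → syllable 6 ✓.
Rule B → syllable 2 (observed: 6).
Rule C → syllable 1 (observed: 6).

A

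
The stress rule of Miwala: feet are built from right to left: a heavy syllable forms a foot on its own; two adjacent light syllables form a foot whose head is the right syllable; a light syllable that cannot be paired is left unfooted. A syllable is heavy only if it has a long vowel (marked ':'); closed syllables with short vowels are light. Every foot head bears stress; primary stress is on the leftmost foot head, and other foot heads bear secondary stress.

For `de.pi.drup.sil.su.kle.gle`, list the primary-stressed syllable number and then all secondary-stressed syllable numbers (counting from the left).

Weights: 1 de L, 2 pi L, 3 drup L, 4 sil L, 5 su L, 6 kle L, 7 gle L.
Parse right to left (heavy = foot alone; LL = one foot; stranded L unfooted): de (pi.ˈdrup) (sil.ˈsu) (kle.ˈgle).
Foot heads: 3, 5, 7.
Primary stress on the leftmost head = syllable 3.
Secondary stress on 5, 7: de.pi.ˈdrup.sil.ˌsu.kle.ˌgle.

primary 3, secondary 5, 7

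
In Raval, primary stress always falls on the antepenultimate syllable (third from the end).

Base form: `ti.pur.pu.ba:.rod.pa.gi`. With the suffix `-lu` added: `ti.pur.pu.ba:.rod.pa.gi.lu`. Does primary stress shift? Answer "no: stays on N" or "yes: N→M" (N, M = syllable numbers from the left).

Base `ti.pur.pu.ba:.rod.pa.gi` (7 syllables):
  The word has 7 syllables; the antepenultimate syllable (third from the end) is syllable 5 (rod).
  → primary stress on syllable 5.
Suffixed `ti.pur.pu.ba:.rod.pa.gi.lu` (8 syllables):
  The word has 8 syllables; the antepenultimate syllable (third from the end) is syllable 6 (pa).
  → primary stress on syllable 6.

yes: 5→6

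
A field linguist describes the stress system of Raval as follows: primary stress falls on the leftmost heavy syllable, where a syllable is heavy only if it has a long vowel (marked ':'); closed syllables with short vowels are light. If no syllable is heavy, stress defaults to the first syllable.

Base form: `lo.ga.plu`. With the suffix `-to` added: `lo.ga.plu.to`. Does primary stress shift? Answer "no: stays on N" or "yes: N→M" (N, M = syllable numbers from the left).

Base `lo.ga.plu` (3 syllables):
  Weights: 1 lo L, 2 ga L, 3 plu L.
  No heavy syllable in the domain; default to the first syllable = syllable 1.
  → primary stress on syllable 1.
Suffixed `lo.ga.plu.to` (4 syllables):
  Weights: 1 lo L, 2 ga L, 3 plu L, 4 to L.
  No heavy syllable in the domain; default to the first syllable = syllable 1.
  → primary stress on syllable 1.

no: stays on 1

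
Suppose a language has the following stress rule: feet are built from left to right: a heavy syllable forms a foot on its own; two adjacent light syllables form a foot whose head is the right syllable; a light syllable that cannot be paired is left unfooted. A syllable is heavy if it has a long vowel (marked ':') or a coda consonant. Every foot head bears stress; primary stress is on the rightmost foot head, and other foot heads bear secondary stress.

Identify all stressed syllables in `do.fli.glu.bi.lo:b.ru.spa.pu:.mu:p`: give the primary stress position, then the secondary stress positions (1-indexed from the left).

primary 9, secondary 2, 4, 5, 7, 8

Weights: 1 do L, 2 fli L, 3 glu L, 4 bi L, 5 lo:b H, 6 ru L, 7 spa L, 8 pu: H, 9 mu:p H.
Parse left to right (heavy = foot alone; LL = one foot; stranded L unfooted): (do.ˈfli) (glu.ˈbi) (ˈlo:b) (ru.ˈspa) (ˈpu:) (ˈmu:p).
Foot heads: 2, 4, 5, 7, 8, 9.
Primary stress on the rightmost head = syllable 9.
Secondary stress on 2, 4, 5, 7, 8: do.ˌfli.glu.ˌbi.ˌlo:b.ru.ˌspa.ˌpu:.ˈmu:p.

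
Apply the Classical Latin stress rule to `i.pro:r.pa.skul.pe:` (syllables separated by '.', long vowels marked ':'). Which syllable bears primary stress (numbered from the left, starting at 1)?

4

Classical Latin: stress the penult if heavy (long vowel or closed), else the antepenult.
Weights: 3 pa L, 4 skul H, 5 pe: H.
The penult (syllable 4, skul) is heavy, so it takes stress.
Stress on syllable 4: i.pro:r.pa.ˈskul.pe:.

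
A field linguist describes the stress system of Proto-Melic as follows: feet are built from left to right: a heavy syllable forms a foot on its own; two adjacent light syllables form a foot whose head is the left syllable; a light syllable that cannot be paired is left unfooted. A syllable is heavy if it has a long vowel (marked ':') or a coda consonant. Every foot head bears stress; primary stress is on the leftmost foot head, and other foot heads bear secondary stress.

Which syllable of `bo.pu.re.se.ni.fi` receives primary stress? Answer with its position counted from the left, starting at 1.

Weights: 1 bo L, 2 pu L, 3 re L, 4 se L, 5 ni L, 6 fi L.
Parse left to right (heavy = foot alone; LL = one foot; stranded L unfooted): (ˈbo.pu) (ˈre.se) (ˈni.fi).
Foot heads: 1, 3, 5.
Primary stress on the leftmost head = syllable 1.
Primary stress: syllable 1 → ˈbo.pu.re.se.ni.fi.

1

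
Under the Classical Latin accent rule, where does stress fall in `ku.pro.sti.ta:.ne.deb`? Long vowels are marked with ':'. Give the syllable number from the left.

4

Classical Latin: stress the penult if heavy (long vowel or closed), else the antepenult.
Weights: 4 ta: H, 5 ne L, 6 deb H.
The penult (syllable 5, ne) is light, so stress falls on the antepenult (syllable 4, ta:).
Stress on syllable 4: ku.pro.sti.ˈta:.ne.deb.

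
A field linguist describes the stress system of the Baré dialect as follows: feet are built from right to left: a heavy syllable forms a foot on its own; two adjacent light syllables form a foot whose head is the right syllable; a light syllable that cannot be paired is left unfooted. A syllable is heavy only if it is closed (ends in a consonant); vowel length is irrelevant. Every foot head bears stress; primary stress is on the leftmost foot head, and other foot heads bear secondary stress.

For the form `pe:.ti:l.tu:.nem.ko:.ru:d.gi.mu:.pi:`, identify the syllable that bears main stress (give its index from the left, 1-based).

Weights: 1 pe: L, 2 ti:l H, 3 tu: L, 4 nem H, 5 ko: L, 6 ru:d H, 7 gi L, 8 mu: L, 9 pi: L.
Parse right to left (heavy = foot alone; LL = one foot; stranded L unfooted): pe: (ˈti:l) tu: (ˈnem) ko: (ˈru:d) gi (mu:.ˈpi:).
Foot heads: 2, 4, 6, 9.
Primary stress on the leftmost head = syllable 2.
Primary stress: syllable 2 → pe:.ˈti:l.tu:.nem.ko:.ru:d.gi.mu:.pi:.

2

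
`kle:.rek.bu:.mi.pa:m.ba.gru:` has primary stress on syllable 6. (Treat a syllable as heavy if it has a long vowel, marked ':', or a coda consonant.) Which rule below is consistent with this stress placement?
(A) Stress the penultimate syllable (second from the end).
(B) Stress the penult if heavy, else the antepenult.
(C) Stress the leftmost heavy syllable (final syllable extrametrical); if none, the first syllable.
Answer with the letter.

Rule A → syllable 6 ✓.
Rule B → syllable 5 (observed: 6).
Rule C → syllable 1 (observed: 6).

A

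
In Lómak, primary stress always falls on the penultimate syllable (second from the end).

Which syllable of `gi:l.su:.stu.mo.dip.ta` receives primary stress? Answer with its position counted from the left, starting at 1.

5

The word has 6 syllables; the penultimate syllable (second from the end) is syllable 5 (dip).
Primary stress: syllable 5 → gi:l.su:.stu.mo.ˈdip.ta.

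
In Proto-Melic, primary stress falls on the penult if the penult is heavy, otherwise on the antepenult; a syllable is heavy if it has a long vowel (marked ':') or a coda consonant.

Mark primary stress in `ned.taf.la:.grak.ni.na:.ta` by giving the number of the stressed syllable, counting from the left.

6

Weights: 5 ni L, 6 na: H, 7 ta L.
The penult (syllable 6, na:) is heavy, so it takes stress.
Primary stress: syllable 6 → ned.taf.la:.grak.ni.ˈna:.ta.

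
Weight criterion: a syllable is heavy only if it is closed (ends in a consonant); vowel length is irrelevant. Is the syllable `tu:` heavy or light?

`tu:`: long vowel, open (no coda). Open (no coda) → light.

light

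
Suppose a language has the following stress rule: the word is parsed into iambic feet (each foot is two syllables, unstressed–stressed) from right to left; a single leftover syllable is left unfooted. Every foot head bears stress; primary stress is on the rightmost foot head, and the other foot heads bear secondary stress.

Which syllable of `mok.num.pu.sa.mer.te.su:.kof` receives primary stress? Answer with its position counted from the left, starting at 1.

8

Parse right to left into iambic (σˈσ) feet: (mok.ˈnum) (pu.ˈsa) (mer.ˈte) (su:.ˈkof).
Foot heads (stressed positions): 2, 4, 6, 8.
End Rule Rightmost: primary stress on the rightmost head = syllable 8.
Primary stress: syllable 8 → mok.num.pu.sa.mer.te.su:.ˈkof.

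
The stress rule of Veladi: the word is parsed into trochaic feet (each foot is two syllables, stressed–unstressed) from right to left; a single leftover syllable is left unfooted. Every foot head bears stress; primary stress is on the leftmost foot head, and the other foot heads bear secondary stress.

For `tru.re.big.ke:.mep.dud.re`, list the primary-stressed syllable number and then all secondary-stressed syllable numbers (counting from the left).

primary 2, secondary 4, 6

Parse right to left into trochaic (ˈσσ) feet: tru (ˈre.big) (ˈke:.mep) (ˈdud.re). Syllable 1 is left unfooted.
Foot heads (stressed positions): 2, 4, 6.
End Rule Leftmost: primary stress on the leftmost head = syllable 2.
Secondary stress on 4, 6: tru.ˈre.big.ˌke:.mep.ˌdud.re.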